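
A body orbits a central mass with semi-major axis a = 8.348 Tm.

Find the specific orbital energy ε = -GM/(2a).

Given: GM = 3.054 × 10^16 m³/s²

Convert to SI: a = 8.348 Tm = 8.348e+12 m.
ε = −GM / (2a).
ε = −3.054e+16 / (2 · 8.348e+12) J/kg ≈ -1829 J/kg = -1.829 kJ/kg.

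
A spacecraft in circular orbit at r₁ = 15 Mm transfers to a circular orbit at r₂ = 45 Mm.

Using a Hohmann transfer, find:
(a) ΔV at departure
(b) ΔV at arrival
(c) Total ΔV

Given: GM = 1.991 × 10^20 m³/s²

Convert to SI: r₁ = 15 Mm = 1.5e+07 m; r₂ = 45 Mm = 4.5e+07 m.
Transfer semi-major axis: a_t = (r₁ + r₂)/2 = (1.5e+07 + 4.5e+07)/2 = 3e+07 m.
Circular speeds: v₁ = √(GM/r₁) = 3.64326e+06 m/s, v₂ = √(GM/r₂) = 2.10344e+06 m/s.
Transfer speeds (vis-viva v² = GM(2/r − 1/a_t)): v₁ᵗ = 4.46206e+06 m/s, v₂ᵗ = 1.48735e+06 m/s.
(a) ΔV₁ = |v₁ᵗ − v₁| ≈ 8.188e+05 m/s = 818.8 km/s.
(b) ΔV₂ = |v₂ − v₂ᵗ| ≈ 6.161e+05 m/s = 616.1 km/s.
(c) ΔV_total = ΔV₁ + ΔV₂ ≈ 1.435e+06 m/s = 1435 km/s.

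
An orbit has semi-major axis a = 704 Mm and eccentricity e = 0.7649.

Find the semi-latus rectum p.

Convert to SI: a = 704 Mm = 7.04e+08 m.
p = a (1 − e²).
p = 7.04e+08 · (1 − (0.7649)²) = 7.04e+08 · 0.414928 ≈ 2.921e+08 m = 292.1 Mm.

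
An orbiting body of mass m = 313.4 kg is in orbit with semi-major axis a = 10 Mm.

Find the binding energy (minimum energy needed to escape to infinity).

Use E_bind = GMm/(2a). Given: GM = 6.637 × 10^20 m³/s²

Convert to SI: a = 10 Mm = 1e+07 m.
Total orbital energy is E = −GMm/(2a); binding energy is E_bind = −E = GMm/(2a).
E_bind = 6.637e+20 · 313.4 / (2 · 1e+07) J ≈ 1.04e+16 J = 10.4 PJ.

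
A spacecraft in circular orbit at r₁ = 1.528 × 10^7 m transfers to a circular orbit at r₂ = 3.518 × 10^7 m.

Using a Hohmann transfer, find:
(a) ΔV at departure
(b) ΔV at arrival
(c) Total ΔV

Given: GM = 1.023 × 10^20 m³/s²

Transfer semi-major axis: a_t = (r₁ + r₂)/2 = (1.528e+07 + 3.518e+07)/2 = 2.523e+07 m.
Circular speeds: v₁ = √(GM/r₁) = 2.58747e+06 m/s, v₂ = √(GM/r₂) = 1.70526e+06 m/s.
Transfer speeds (vis-viva v² = GM(2/r − 1/a_t)): v₁ᵗ = 3.05538e+06 m/s, v₂ᵗ = 1.32707e+06 m/s.
(a) ΔV₁ = |v₁ᵗ − v₁| ≈ 4.679e+05 m/s = 467.9 km/s.
(b) ΔV₂ = |v₂ − v₂ᵗ| ≈ 3.782e+05 m/s = 378.2 km/s.
(c) ΔV_total = ΔV₁ + ΔV₂ ≈ 8.461e+05 m/s = 846.1 km/s.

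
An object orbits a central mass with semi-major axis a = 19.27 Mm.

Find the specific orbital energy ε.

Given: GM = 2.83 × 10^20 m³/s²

Convert to SI: a = 19.27 Mm = 1.927e+07 m.
ε = −GM / (2a).
ε = −2.83e+20 / (2 · 1.927e+07) J/kg ≈ -7.343e+12 J/kg = -7343 GJ/kg.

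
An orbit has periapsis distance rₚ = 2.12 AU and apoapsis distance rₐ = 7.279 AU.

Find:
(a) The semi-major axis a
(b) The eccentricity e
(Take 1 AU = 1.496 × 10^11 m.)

Convert to SI: rₚ = 2.12 AU = 3.17152e+11 m; rₐ = 7.279 AU = 1.08894e+12 m.
(a) a = (rₚ + rₐ) / 2 = (3.17152e+11 + 1.08894e+12) / 2 ≈ 7.03e+11 m = 4.699 AU.
(b) e = (rₐ − rₚ) / (rₐ + rₚ) = (1.08894e+12 − 3.17152e+11) / (1.08894e+12 + 3.17152e+11) ≈ 0.5489.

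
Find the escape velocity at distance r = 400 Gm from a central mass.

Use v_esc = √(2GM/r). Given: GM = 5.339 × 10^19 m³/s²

Convert to SI: r = 400 Gm = 4e+11 m.
Escape velocity comes from setting total energy to zero: ½v² − GM/r = 0 ⇒ v_esc = √(2GM / r).
v_esc = √(2 · 5.339e+19 / 4e+11) m/s ≈ 1.634e+04 m/s = 16.34 km/s.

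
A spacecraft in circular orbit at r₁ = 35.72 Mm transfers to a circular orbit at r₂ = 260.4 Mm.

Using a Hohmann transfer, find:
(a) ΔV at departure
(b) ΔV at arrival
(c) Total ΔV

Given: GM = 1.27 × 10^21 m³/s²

Convert to SI: r₁ = 35.72 Mm = 3.572e+07 m; r₂ = 260.4 Mm = 2.604e+08 m.
Transfer semi-major axis: a_t = (r₁ + r₂)/2 = (3.572e+07 + 2.604e+08)/2 = 1.4806e+08 m.
Circular speeds: v₁ = √(GM/r₁) = 5.96274e+06 m/s, v₂ = √(GM/r₂) = 2.20842e+06 m/s.
Transfer speeds (vis-viva v² = GM(2/r − 1/a_t)): v₁ᵗ = 7.90766e+06 m/s, v₂ᵗ = 1.08472e+06 m/s.
(a) ΔV₁ = |v₁ᵗ − v₁| ≈ 1.945e+06 m/s = 1945 km/s.
(b) ΔV₂ = |v₂ − v₂ᵗ| ≈ 1.124e+06 m/s = 1124 km/s.
(c) ΔV_total = ΔV₁ + ΔV₂ ≈ 3.069e+06 m/s = 3069 km/s.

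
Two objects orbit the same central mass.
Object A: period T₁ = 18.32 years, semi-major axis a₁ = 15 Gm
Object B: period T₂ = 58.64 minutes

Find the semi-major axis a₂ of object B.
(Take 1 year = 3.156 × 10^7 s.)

Convert to SI: T₁ = 18.32 years = 5.78179e+08 s; a₁ = 15 Gm = 1.5e+10 m; T₂ = 58.64 minutes = 3518.4 s.
Kepler's third law: (T₁/T₂)² = (a₁/a₂)³ ⇒ a₂ = a₁ · (T₂/T₁)^(2/3).
T₂/T₁ = 3518.4 / 5.78179e+08 = 6.08531e-06.
a₂ = 1.5e+10 · (6.08531e-06)^(2/3) m ≈ 5e+06 m = 5 Mm.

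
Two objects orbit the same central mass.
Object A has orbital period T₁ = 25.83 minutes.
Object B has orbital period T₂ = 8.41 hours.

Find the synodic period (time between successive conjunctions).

Convert to SI: T₁ = 25.83 minutes = 1549.8 s; T₂ = 8.41 hours = 30276 s.
T_syn = |T₁ · T₂ / (T₁ − T₂)|.
T_syn = |1549.8 · 30276 / (1549.8 − 30276)| s ≈ 1633 s = 27.22 minutes.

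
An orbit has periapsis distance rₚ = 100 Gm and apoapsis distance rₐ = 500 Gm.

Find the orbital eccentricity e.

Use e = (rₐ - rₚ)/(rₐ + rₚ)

Convert to SI: rₚ = 100 Gm = 1e+11 m; rₐ = 500 Gm = 5e+11 m.
e = (rₐ − rₚ) / (rₐ + rₚ).
e = (5e+11 − 1e+11) / (5e+11 + 1e+11) = 4e+11 / 6e+11 ≈ 0.6667.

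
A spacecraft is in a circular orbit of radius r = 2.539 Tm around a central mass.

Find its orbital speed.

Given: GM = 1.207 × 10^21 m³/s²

Convert to SI: r = 2.539 Tm = 2.539e+12 m.
For a circular orbit, gravity supplies the centripetal force, so v = √(GM / r).
v = √(1.207e+21 / 2.539e+12) m/s ≈ 2.18e+04 m/s = 21.8 km/s.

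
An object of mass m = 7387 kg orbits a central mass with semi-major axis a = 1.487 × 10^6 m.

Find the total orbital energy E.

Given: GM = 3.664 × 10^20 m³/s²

E = −GMm / (2a).
E = −3.664e+20 · 7387 / (2 · 1.487e+06) J ≈ -9.101e+17 J = -910.1 PJ.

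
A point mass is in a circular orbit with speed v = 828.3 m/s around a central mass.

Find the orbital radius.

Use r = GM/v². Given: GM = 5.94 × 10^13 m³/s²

For a circular orbit, v² = GM / r, so r = GM / v².
r = 5.94e+13 / (828.3)² m ≈ 8.658e+07 m = 86.58 Mm.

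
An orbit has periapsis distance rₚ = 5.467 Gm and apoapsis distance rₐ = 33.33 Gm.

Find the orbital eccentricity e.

Convert to SI: rₚ = 5.467 Gm = 5.467e+09 m; rₐ = 33.33 Gm = 3.333e+10 m.
e = (rₐ − rₚ) / (rₐ + rₚ).
e = (3.333e+10 − 5.467e+09) / (3.333e+10 + 5.467e+09) = 2.7863e+10 / 3.8797e+10 ≈ 0.7182.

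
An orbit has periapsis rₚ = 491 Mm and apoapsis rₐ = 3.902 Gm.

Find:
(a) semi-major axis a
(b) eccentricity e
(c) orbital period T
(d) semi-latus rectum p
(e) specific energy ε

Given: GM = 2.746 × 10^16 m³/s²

Convert to SI: rₚ = 491 Mm = 4.91e+08 m; rₐ = 3.902 Gm = 3.902e+09 m.
(a) a = (rₚ + rₐ)/2 = (4.91e+08 + 3.902e+09)/2 ≈ 2.196e+09 m
(b) e = (rₐ − rₚ)/(rₐ + rₚ) = (3.902e+09 − 4.91e+08)/(3.902e+09 + 4.91e+08) ≈ 0.7765
(c) With a = (rₚ + rₐ)/2 = 2.1965e+09 m, T = 2π √(a³/GM) = 2π √((2.1965e+09)³/2.746e+16) s ≈ 3.903e+06 s
(d) From a = (rₚ + rₐ)/2 = 2.1965e+09 m and e = (rₐ − rₚ)/(rₐ + rₚ) = 0.776463, p = a(1 − e²) = 2.1965e+09 · (1 − (0.776463)²) ≈ 8.722e+08 m
(e) With a = (rₚ + rₐ)/2 = 2.1965e+09 m, ε = −GM/(2a) = −2.746e+16/(2 · 2.1965e+09) J/kg ≈ -6.251e+06 J/kg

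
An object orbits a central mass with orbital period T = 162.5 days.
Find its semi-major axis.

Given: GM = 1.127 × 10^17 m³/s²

Convert to SI: T = 162.5 days = 1.404e+07 s.
Invert Kepler's third law: a = (GM · T² / (4π²))^(1/3).
Substituting T = 1.404e+07 s and GM = 1.127e+17 m³/s²:
a = (1.127e+17 · (1.404e+07)² / (4π²))^(1/3) m
a ≈ 8.256e+09 m = 8.256 Gm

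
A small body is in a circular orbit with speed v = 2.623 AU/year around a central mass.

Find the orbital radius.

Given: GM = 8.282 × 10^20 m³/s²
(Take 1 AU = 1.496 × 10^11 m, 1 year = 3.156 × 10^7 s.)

Convert to SI: v = 2.623 AU/year = 12433.5 m/s.
For a circular orbit, v² = GM / r, so r = GM / v².
r = 8.282e+20 / (12433.5)² m ≈ 5.357e+12 m = 35.81 AU.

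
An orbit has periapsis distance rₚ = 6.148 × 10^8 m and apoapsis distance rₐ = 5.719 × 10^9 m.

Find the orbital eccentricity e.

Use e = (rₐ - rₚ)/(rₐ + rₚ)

e = (rₐ − rₚ) / (rₐ + rₚ).
e = (5.719e+09 − 6.148e+08) / (5.719e+09 + 6.148e+08) = 5.1042e+09 / 6.3338e+09 ≈ 0.8059.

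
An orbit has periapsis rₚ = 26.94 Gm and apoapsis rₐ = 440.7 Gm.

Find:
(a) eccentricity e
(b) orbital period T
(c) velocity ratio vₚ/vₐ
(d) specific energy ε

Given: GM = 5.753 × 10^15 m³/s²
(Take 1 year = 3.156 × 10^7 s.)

Convert to SI: rₚ = 26.94 Gm = 2.694e+10 m; rₐ = 440.7 Gm = 4.407e+11 m.
(a) e = (rₐ − rₚ)/(rₐ + rₚ) = (4.407e+11 − 2.694e+10)/(4.407e+11 + 2.694e+10) ≈ 0.8848
(b) With a = (rₚ + rₐ)/2 = 2.3382e+11 m, T = 2π √(a³/GM) = 2π √((2.3382e+11)³/5.753e+15) s ≈ 9.366e+09 s
(c) Conservation of angular momentum (rₚvₚ = rₐvₐ) gives vₚ/vₐ = rₐ/rₚ = 4.407e+11/2.694e+10 ≈ 16.36
(d) With a = (rₚ + rₐ)/2 = 2.3382e+11 m, ε = −GM/(2a) = −5.753e+15/(2 · 2.3382e+11) J/kg ≈ -1.23e+04 J/kg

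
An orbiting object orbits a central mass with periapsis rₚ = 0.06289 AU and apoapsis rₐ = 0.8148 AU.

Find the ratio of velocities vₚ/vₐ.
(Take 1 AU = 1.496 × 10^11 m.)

Convert to SI: rₚ = 0.06289 AU = 9.40834e+09 m; rₐ = 0.8148 AU = 1.21894e+11 m.
Conservation of angular momentum gives rₚvₚ = rₐvₐ, so vₚ/vₐ = rₐ/rₚ.
vₚ/vₐ = 1.21894e+11 / 9.40834e+09 ≈ 12.96.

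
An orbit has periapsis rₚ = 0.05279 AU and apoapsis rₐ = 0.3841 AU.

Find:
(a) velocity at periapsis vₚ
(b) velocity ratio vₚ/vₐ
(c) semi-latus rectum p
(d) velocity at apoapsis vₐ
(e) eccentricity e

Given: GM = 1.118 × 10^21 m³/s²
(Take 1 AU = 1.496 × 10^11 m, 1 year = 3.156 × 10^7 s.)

Convert to SI: rₚ = 0.05279 AU = 7.89738e+09 m; rₐ = 0.3841 AU = 5.74614e+10 m.
(a) With a = (rₚ + rₐ)/2 = 3.26794e+10 m, vₚ = √(GM (2/rₚ − 1/a)) = √(1.118e+21 · (2/7.89738e+09 − 1/3.26794e+10)) m/s ≈ 4.989e+05 m/s
(b) Conservation of angular momentum (rₚvₚ = rₐvₐ) gives vₚ/vₐ = rₐ/rₚ = 5.74614e+10/7.89738e+09 ≈ 7.276
(c) From a = (rₚ + rₐ)/2 = 3.26794e+10 m and e = (rₐ − rₚ)/(rₐ + rₚ) = 0.758337, p = a(1 − e²) = 3.26794e+10 · (1 − (0.758337)²) ≈ 1.389e+10 m
(d) With a = (rₚ + rₐ)/2 = 3.26794e+10 m, vₐ = √(GM (2/rₐ − 1/a)) = √(1.118e+21 · (2/5.74614e+10 − 1/3.26794e+10)) m/s ≈ 6.857e+04 m/s
(e) e = (rₐ − rₚ)/(rₐ + rₚ) = (5.74614e+10 − 7.89738e+09)/(5.74614e+10 + 7.89738e+09) ≈ 0.7583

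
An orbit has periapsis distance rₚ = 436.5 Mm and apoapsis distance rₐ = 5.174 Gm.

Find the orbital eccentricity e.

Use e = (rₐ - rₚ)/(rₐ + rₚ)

Convert to SI: rₚ = 436.5 Mm = 4.365e+08 m; rₐ = 5.174 Gm = 5.174e+09 m.
e = (rₐ − rₚ) / (rₐ + rₚ).
e = (5.174e+09 − 4.365e+08) / (5.174e+09 + 4.365e+08) = 4.7375e+09 / 5.6105e+09 ≈ 0.8444.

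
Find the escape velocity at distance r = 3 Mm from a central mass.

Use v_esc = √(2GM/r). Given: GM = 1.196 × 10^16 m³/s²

Convert to SI: r = 3 Mm = 3e+06 m.
Escape velocity comes from setting total energy to zero: ½v² − GM/r = 0 ⇒ v_esc = √(2GM / r).
v_esc = √(2 · 1.196e+16 / 3e+06) m/s ≈ 8.929e+04 m/s = 89.29 km/s.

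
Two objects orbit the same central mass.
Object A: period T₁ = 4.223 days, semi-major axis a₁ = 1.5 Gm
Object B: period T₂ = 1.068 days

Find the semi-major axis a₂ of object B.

Convert to SI: T₁ = 4.223 days = 364867 s; a₁ = 1.5 Gm = 1.5e+09 m; T₂ = 1.068 days = 92275.2 s.
Kepler's third law: (T₁/T₂)² = (a₁/a₂)³ ⇒ a₂ = a₁ · (T₂/T₁)^(2/3).
T₂/T₁ = 92275.2 / 364867 = 0.252901.
a₂ = 1.5e+09 · (0.252901)^(2/3) m ≈ 5.999e+08 m = 599.9 Mm.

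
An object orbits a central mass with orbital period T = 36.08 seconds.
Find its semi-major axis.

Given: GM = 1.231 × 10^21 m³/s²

Invert Kepler's third law: a = (GM · T² / (4π²))^(1/3).
Substituting T = 36.08 s and GM = 1.231e+21 m³/s²:
a = (1.231e+21 · (36.08)² / (4π²))^(1/3) m
a ≈ 3.437e+07 m = 34.37 Mm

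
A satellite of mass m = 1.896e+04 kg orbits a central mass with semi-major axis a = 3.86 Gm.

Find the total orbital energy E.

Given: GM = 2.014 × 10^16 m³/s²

Convert to SI: a = 3.86 Gm = 3.86e+09 m.
E = −GMm / (2a).
E = −2.014e+16 · 1.896e+04 / (2 · 3.86e+09) J ≈ -4.946e+10 J = -49.46 GJ.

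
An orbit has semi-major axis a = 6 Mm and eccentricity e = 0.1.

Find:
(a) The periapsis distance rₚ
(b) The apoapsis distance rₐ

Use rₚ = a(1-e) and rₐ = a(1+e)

Convert to SI: a = 6 Mm = 6e+06 m.
(a) rₚ = a(1 − e) = 6e+06 · (1 − 0.1) = 6e+06 · 0.9 ≈ 5.4e+06 m = 5.4 Mm.
(b) rₐ = a(1 + e) = 6e+06 · (1 + 0.1) = 6e+06 · 1.1 ≈ 6.6e+06 m = 6.6 Mm.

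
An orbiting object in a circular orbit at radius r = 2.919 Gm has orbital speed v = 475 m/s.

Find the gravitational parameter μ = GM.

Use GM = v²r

Convert to SI: r = 2.919 Gm = 2.919e+09 m.
For a circular orbit v² = GM/r, so GM = v² · r.
GM = (475)² · 2.919e+09 m³/s² ≈ 6.586e+14 m³/s² = 6.586 × 10^14 m³/s².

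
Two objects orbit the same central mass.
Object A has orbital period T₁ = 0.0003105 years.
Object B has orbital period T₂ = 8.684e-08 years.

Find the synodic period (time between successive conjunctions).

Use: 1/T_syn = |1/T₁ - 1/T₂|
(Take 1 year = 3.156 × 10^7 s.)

Convert to SI: T₁ = 0.0003105 years = 9799.38 s; T₂ = 8.684e-08 years = 2.74067 s.
T_syn = |T₁ · T₂ / (T₁ − T₂)|.
T_syn = |9799.38 · 2.74067 / (9799.38 − 2.74067)| s ≈ 2.741 s = 8.686e-08 years.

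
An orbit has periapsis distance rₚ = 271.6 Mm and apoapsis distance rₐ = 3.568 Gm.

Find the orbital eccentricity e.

Convert to SI: rₚ = 271.6 Mm = 2.716e+08 m; rₐ = 3.568 Gm = 3.568e+09 m.
e = (rₐ − rₚ) / (rₐ + rₚ).
e = (3.568e+09 − 2.716e+08) / (3.568e+09 + 2.716e+08) = 3.2964e+09 / 3.8396e+09 ≈ 0.8585.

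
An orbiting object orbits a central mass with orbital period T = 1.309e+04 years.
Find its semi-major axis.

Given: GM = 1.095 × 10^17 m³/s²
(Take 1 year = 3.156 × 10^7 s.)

Convert to SI: T = 1.309e+04 years = 4.1312e+11 s.
Invert Kepler's third law: a = (GM · T² / (4π²))^(1/3).
Substituting T = 4.1312e+11 s and GM = 1.095e+17 m³/s²:
a = (1.095e+17 · (4.1312e+11)² / (4π²))^(1/3) m
a ≈ 7.794e+12 m = 7.794 × 10^12 m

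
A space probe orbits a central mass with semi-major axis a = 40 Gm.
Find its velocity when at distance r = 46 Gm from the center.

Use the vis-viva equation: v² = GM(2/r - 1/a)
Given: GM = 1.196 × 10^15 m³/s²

Convert to SI: a = 40 Gm = 4e+10 m; r = 46 Gm = 4.6e+10 m.
Vis-viva: v = √(GM · (2/r − 1/a)).
2/r − 1/a = 2/4.6e+10 − 1/4e+10 = 1.84783e-11 m⁻¹.
v = √(1.196e+15 · 1.84783e-11) m/s ≈ 148.7 m/s = 148.7 m/s.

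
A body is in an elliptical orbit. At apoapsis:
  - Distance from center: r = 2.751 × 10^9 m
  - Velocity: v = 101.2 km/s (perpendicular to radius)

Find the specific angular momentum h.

Convert to SI: v = 101.2 km/s = 101200 m/s.
With v perpendicular to r, h = r · v.
h = 2.751e+09 · 101200 m²/s ≈ 2.784e+14 m²/s.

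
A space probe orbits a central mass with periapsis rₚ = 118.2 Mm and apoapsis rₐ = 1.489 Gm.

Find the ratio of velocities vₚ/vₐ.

Convert to SI: rₚ = 118.2 Mm = 1.182e+08 m; rₐ = 1.489 Gm = 1.489e+09 m.
Conservation of angular momentum gives rₚvₚ = rₐvₐ, so vₚ/vₐ = rₐ/rₚ.
vₚ/vₐ = 1.489e+09 / 1.182e+08 ≈ 12.6.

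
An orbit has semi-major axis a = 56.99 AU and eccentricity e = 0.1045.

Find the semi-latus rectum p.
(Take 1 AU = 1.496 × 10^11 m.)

Convert to SI: a = 56.99 AU = 8.5257e+12 m.
p = a (1 − e²).
p = 8.5257e+12 · (1 − (0.1045)²) = 8.5257e+12 · 0.98908 ≈ 8.433e+12 m = 56.37 AU.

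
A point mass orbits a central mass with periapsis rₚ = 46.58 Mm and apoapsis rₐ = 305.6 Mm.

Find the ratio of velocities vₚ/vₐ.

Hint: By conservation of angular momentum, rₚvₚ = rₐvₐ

Convert to SI: rₚ = 46.58 Mm = 4.658e+07 m; rₐ = 305.6 Mm = 3.056e+08 m.
Conservation of angular momentum gives rₚvₚ = rₐvₐ, so vₚ/vₐ = rₐ/rₚ.
vₚ/vₐ = 3.056e+08 / 4.658e+07 ≈ 6.561.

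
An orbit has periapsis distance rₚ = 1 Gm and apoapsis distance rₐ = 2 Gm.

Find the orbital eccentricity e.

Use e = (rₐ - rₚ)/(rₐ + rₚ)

Convert to SI: rₚ = 1 Gm = 1e+09 m; rₐ = 2 Gm = 2e+09 m.
e = (rₐ − rₚ) / (rₐ + rₚ).
e = (2e+09 − 1e+09) / (2e+09 + 1e+09) = 1e+09 / 3e+09 ≈ 0.3333.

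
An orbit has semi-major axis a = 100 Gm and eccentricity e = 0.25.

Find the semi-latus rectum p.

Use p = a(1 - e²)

Convert to SI: a = 100 Gm = 1e+11 m.
p = a (1 − e²).
p = 1e+11 · (1 − (0.25)²) = 1e+11 · 0.9375 ≈ 9.375e+10 m = 93.75 Gm.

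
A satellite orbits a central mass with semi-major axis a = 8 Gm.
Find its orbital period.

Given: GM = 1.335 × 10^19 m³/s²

Convert to SI: a = 8 Gm = 8e+09 m.
Kepler's third law: T = 2π √(a³ / GM).
Substituting a = 8e+09 m and GM = 1.335e+19 m³/s²:
T = 2π √((8e+09)³ / 1.335e+19) s
T ≈ 1.23e+06 s = 14.24 days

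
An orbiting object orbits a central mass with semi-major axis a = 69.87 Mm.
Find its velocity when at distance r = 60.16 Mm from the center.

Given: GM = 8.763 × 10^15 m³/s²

Convert to SI: a = 69.87 Mm = 6.987e+07 m; r = 60.16 Mm = 6.016e+07 m.
Vis-viva: v = √(GM · (2/r − 1/a)).
2/r − 1/a = 2/6.016e+07 − 1/6.987e+07 = 1.89324e-08 m⁻¹.
v = √(8.763e+15 · 1.89324e-08) m/s ≈ 1.288e+04 m/s = 12.88 km/s.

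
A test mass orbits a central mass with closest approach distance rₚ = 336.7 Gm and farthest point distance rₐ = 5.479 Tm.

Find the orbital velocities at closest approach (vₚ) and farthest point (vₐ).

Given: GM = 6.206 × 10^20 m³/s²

Convert to SI: rₚ = 336.7 Gm = 3.367e+11 m; rₐ = 5.479 Tm = 5.479e+12 m.
Use the vis-viva equation v² = GM(2/r − 1/a) with a = (rₚ + rₐ)/2 = (3.367e+11 + 5.479e+12)/2 = 2.90785e+12 m.
vₚ = √(GM · (2/rₚ − 1/a)) = √(6.206e+20 · (2/3.367e+11 − 1/2.90785e+12)) m/s ≈ 5.893e+04 m/s = 58.93 km/s.
vₐ = √(GM · (2/rₐ − 1/a)) = √(6.206e+20 · (2/5.479e+12 − 1/2.90785e+12)) m/s ≈ 3622 m/s = 3.622 km/s.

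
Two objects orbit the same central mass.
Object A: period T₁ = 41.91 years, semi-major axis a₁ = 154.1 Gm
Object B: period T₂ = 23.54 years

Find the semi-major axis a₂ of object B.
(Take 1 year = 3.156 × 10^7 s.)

Convert to SI: T₁ = 41.91 years = 1.32268e+09 s; a₁ = 154.1 Gm = 1.541e+11 m; T₂ = 23.54 years = 7.42922e+08 s.
Kepler's third law: (T₁/T₂)² = (a₁/a₂)³ ⇒ a₂ = a₁ · (T₂/T₁)^(2/3).
T₂/T₁ = 7.42922e+08 / 1.32268e+09 = 0.56168.
a₂ = 1.541e+11 · (0.56168)^(2/3) m ≈ 1.049e+11 m = 104.9 Gm.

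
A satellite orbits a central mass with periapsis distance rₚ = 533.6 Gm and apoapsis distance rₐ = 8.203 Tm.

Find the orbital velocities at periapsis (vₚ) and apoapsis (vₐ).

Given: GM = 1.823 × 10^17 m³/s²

Convert to SI: rₚ = 533.6 Gm = 5.336e+11 m; rₐ = 8.203 Tm = 8.203e+12 m.
Use the vis-viva equation v² = GM(2/r − 1/a) with a = (rₚ + rₐ)/2 = (5.336e+11 + 8.203e+12)/2 = 4.3683e+12 m.
vₚ = √(GM · (2/rₚ − 1/a)) = √(1.823e+17 · (2/5.336e+11 − 1/4.3683e+12)) m/s ≈ 801 m/s = 801 m/s.
vₐ = √(GM · (2/rₐ − 1/a)) = √(1.823e+17 · (2/8.203e+12 − 1/4.3683e+12)) m/s ≈ 52.1 m/s = 52.1 m/s.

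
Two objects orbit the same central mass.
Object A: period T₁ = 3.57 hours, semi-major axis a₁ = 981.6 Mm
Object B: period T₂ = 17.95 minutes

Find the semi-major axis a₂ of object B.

Convert to SI: T₁ = 3.57 hours = 12852 s; a₁ = 981.6 Mm = 9.816e+08 m; T₂ = 17.95 minutes = 1077 s.
Kepler's third law: (T₁/T₂)² = (a₁/a₂)³ ⇒ a₂ = a₁ · (T₂/T₁)^(2/3).
T₂/T₁ = 1077 / 12852 = 0.0838002.
a₂ = 9.816e+08 · (0.0838002)^(2/3) m ≈ 1.88e+08 m = 188 Mm.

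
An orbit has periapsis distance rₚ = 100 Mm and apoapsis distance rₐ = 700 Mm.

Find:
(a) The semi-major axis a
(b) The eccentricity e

Convert to SI: rₚ = 100 Mm = 1e+08 m; rₐ = 700 Mm = 7e+08 m.
(a) a = (rₚ + rₐ) / 2 = (1e+08 + 7e+08) / 2 ≈ 4e+08 m = 400 Mm.
(b) e = (rₐ − rₚ) / (rₐ + rₚ) = (7e+08 − 1e+08) / (7e+08 + 1e+08) ≈ 0.75.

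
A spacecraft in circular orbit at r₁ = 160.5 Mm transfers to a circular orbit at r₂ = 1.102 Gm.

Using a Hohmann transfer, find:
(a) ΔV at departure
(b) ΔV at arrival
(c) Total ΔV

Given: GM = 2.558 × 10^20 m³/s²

Convert to SI: r₁ = 160.5 Mm = 1.605e+08 m; r₂ = 1.102 Gm = 1.102e+09 m.
Transfer semi-major axis: a_t = (r₁ + r₂)/2 = (1.605e+08 + 1.102e+09)/2 = 6.3125e+08 m.
Circular speeds: v₁ = √(GM/r₁) = 1.26245e+06 m/s, v₂ = √(GM/r₂) = 481792 m/s.
Transfer speeds (vis-viva v² = GM(2/r − 1/a_t)): v₁ᵗ = 1.66803e+06 m/s, v₂ᵗ = 242938 m/s.
(a) ΔV₁ = |v₁ᵗ − v₁| ≈ 4.056e+05 m/s = 405.6 km/s.
(b) ΔV₂ = |v₂ − v₂ᵗ| ≈ 2.389e+05 m/s = 238.9 km/s.
(c) ΔV_total = ΔV₁ + ΔV₂ ≈ 6.444e+05 m/s = 644.4 km/s.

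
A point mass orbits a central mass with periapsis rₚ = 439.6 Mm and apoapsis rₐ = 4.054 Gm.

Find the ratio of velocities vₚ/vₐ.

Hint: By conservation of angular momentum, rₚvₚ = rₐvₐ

Convert to SI: rₚ = 439.6 Mm = 4.396e+08 m; rₐ = 4.054 Gm = 4.054e+09 m.
Conservation of angular momentum gives rₚvₚ = rₐvₐ, so vₚ/vₐ = rₐ/rₚ.
vₚ/vₐ = 4.054e+09 / 4.396e+08 ≈ 9.222.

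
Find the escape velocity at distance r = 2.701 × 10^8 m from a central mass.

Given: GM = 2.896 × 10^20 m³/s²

Escape velocity comes from setting total energy to zero: ½v² − GM/r = 0 ⇒ v_esc = √(2GM / r).
v_esc = √(2 · 2.896e+20 / 2.701e+08) m/s ≈ 1.464e+06 m/s = 1464 km/s.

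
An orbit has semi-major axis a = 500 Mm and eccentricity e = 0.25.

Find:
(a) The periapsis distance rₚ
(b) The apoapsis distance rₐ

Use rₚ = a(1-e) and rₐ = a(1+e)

Convert to SI: a = 500 Mm = 5e+08 m.
(a) rₚ = a(1 − e) = 5e+08 · (1 − 0.25) = 5e+08 · 0.75 ≈ 3.75e+08 m = 375 Mm.
(b) rₐ = a(1 + e) = 5e+08 · (1 + 0.25) = 5e+08 · 1.25 ≈ 6.25e+08 m = 625 Mm.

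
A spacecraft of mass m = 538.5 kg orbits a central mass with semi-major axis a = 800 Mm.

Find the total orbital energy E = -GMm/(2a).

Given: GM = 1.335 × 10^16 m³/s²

Convert to SI: a = 800 Mm = 8e+08 m.
E = −GMm / (2a).
E = −1.335e+16 · 538.5 / (2 · 8e+08) J ≈ -4.493e+09 J = -4.493 GJ.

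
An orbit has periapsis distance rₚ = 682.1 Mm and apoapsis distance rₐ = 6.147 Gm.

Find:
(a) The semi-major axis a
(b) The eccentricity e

Convert to SI: rₚ = 682.1 Mm = 6.821e+08 m; rₐ = 6.147 Gm = 6.147e+09 m.
(a) a = (rₚ + rₐ) / 2 = (6.821e+08 + 6.147e+09) / 2 ≈ 3.415e+09 m = 3.415 Gm.
(b) e = (rₐ − rₚ) / (rₐ + rₚ) = (6.147e+09 − 6.821e+08) / (6.147e+09 + 6.821e+08) ≈ 0.8002.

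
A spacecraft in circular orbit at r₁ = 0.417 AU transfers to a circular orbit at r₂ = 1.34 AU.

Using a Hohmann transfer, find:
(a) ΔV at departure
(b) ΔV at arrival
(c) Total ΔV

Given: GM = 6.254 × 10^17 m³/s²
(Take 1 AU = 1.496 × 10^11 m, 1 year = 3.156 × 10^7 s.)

Convert to SI: r₁ = 0.417 AU = 6.23832e+10 m; r₂ = 1.34 AU = 2.00464e+11 m.
Transfer semi-major axis: a_t = (r₁ + r₂)/2 = (6.23832e+10 + 2.00464e+11)/2 = 1.31424e+11 m.
Circular speeds: v₁ = √(GM/r₁) = 3166.25 m/s, v₂ = √(GM/r₂) = 1766.28 m/s.
Transfer speeds (vis-viva v² = GM(2/r − 1/a_t)): v₁ᵗ = 3910.45 m/s, v₂ᵗ = 1216.91 m/s.
(a) ΔV₁ = |v₁ᵗ − v₁| ≈ 744.2 m/s = 0.157 AU/year.
(b) ΔV₂ = |v₂ − v₂ᵗ| ≈ 549.4 m/s = 0.1159 AU/year.
(c) ΔV_total = ΔV₁ + ΔV₂ ≈ 1294 m/s = 0.2729 AU/year.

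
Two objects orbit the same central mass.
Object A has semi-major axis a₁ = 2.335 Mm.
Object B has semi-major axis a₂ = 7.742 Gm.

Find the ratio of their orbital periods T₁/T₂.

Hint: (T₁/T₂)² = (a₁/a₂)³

Convert to SI: a₁ = 2.335 Mm = 2.335e+06 m; a₂ = 7.742 Gm = 7.742e+09 m.
From Kepler's third law, (T₁/T₂)² = (a₁/a₂)³, so T₁/T₂ = (a₁/a₂)^(3/2).
a₁/a₂ = 2.335e+06 / 7.742e+09 = 0.000301602.
T₁/T₂ = (0.000301602)^(3/2) ≈ 5.238e-06.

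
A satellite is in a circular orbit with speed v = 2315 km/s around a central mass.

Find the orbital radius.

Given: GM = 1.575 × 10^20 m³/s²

Convert to SI: v = 2315 km/s = 2.315e+06 m/s.
For a circular orbit, v² = GM / r, so r = GM / v².
r = 1.575e+20 / (2.315e+06)² m ≈ 2.939e+07 m = 29.39 Mm.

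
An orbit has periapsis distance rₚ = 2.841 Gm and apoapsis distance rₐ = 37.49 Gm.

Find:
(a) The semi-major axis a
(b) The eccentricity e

Convert to SI: rₚ = 2.841 Gm = 2.841e+09 m; rₐ = 37.49 Gm = 3.749e+10 m.
(a) a = (rₚ + rₐ) / 2 = (2.841e+09 + 3.749e+10) / 2 ≈ 2.017e+10 m = 20.17 Gm.
(b) e = (rₐ − rₚ) / (rₐ + rₚ) = (3.749e+10 − 2.841e+09) / (3.749e+10 + 2.841e+09) ≈ 0.8591.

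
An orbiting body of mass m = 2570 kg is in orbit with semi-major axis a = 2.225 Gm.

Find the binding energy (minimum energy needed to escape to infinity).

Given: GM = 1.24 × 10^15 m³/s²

Convert to SI: a = 2.225 Gm = 2.225e+09 m.
Total orbital energy is E = −GMm/(2a); binding energy is E_bind = −E = GMm/(2a).
E_bind = 1.24e+15 · 2570 / (2 · 2.225e+09) J ≈ 7.161e+08 J = 716.1 MJ.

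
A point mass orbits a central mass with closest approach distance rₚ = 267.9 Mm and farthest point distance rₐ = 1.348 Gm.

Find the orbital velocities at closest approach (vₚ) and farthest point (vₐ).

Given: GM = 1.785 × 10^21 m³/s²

Convert to SI: rₚ = 267.9 Mm = 2.679e+08 m; rₐ = 1.348 Gm = 1.348e+09 m.
Use the vis-viva equation v² = GM(2/r − 1/a) with a = (rₚ + rₐ)/2 = (2.679e+08 + 1.348e+09)/2 = 8.0795e+08 m.
vₚ = √(GM · (2/rₚ − 1/a)) = √(1.785e+21 · (2/2.679e+08 − 1/8.0795e+08)) m/s ≈ 3.334e+06 m/s = 3334 km/s.
vₐ = √(GM · (2/rₐ − 1/a)) = √(1.785e+21 · (2/1.348e+09 − 1/8.0795e+08)) m/s ≈ 6.626e+05 m/s = 662.6 km/s.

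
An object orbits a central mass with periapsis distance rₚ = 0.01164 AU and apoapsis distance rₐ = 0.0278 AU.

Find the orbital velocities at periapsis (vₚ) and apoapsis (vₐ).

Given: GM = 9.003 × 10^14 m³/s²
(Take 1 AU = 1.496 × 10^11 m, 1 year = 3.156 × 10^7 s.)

Convert to SI: rₚ = 0.01164 AU = 1.74134e+09 m; rₐ = 0.0278 AU = 4.15888e+09 m.
Use the vis-viva equation v² = GM(2/r − 1/a) with a = (rₚ + rₐ)/2 = (1.74134e+09 + 4.15888e+09)/2 = 2.95011e+09 m.
vₚ = √(GM · (2/rₚ − 1/a)) = √(9.003e+14 · (2/1.74134e+09 − 1/2.95011e+09)) m/s ≈ 853.7 m/s = 0.1801 AU/year.
vₐ = √(GM · (2/rₐ − 1/a)) = √(9.003e+14 · (2/4.15888e+09 − 1/2.95011e+09)) m/s ≈ 357.5 m/s = 0.07541 AU/year.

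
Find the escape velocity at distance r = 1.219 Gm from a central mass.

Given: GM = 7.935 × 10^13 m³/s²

Convert to SI: r = 1.219 Gm = 1.219e+09 m.
Escape velocity comes from setting total energy to zero: ½v² − GM/r = 0 ⇒ v_esc = √(2GM / r).
v_esc = √(2 · 7.935e+13 / 1.219e+09) m/s ≈ 360.8 m/s = 360.8 m/s.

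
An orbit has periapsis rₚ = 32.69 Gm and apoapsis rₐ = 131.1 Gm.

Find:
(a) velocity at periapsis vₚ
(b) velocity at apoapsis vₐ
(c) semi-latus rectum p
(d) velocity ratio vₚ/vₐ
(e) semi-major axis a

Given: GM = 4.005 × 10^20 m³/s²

Convert to SI: rₚ = 32.69 Gm = 3.269e+10 m; rₐ = 131.1 Gm = 1.311e+11 m.
(a) With a = (rₚ + rₐ)/2 = 8.1895e+10 m, vₚ = √(GM (2/rₚ − 1/a)) = √(4.005e+20 · (2/3.269e+10 − 1/8.1895e+10)) m/s ≈ 1.4e+05 m/s
(b) With a = (rₚ + rₐ)/2 = 8.1895e+10 m, vₐ = √(GM (2/rₐ − 1/a)) = √(4.005e+20 · (2/1.311e+11 − 1/8.1895e+10)) m/s ≈ 3.492e+04 m/s
(c) From a = (rₚ + rₐ)/2 = 8.1895e+10 m and e = (rₐ − rₚ)/(rₐ + rₚ) = 0.60083, p = a(1 − e²) = 8.1895e+10 · (1 − (0.60083)²) ≈ 5.233e+10 m
(d) Conservation of angular momentum (rₚvₚ = rₐvₐ) gives vₚ/vₐ = rₐ/rₚ = 1.311e+11/3.269e+10 ≈ 4.01
(e) a = (rₚ + rₐ)/2 = (3.269e+10 + 1.311e+11)/2 ≈ 8.19e+10 m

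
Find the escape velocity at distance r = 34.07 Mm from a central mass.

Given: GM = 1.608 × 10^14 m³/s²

Convert to SI: r = 34.07 Mm = 3.407e+07 m.
Escape velocity comes from setting total energy to zero: ½v² − GM/r = 0 ⇒ v_esc = √(2GM / r).
v_esc = √(2 · 1.608e+14 / 3.407e+07) m/s ≈ 3072 m/s = 3.072 km/s.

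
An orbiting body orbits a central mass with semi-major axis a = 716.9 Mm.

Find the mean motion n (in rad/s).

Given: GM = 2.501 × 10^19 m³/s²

Convert to SI: a = 716.9 Mm = 7.169e+08 m.
n = √(GM / a³).
n = √(2.501e+19 / (7.169e+08)³) rad/s ≈ 0.0002605 rad/s.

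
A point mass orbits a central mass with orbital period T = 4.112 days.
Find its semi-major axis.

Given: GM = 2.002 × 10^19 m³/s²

Convert to SI: T = 4.112 days = 355277 s.
Invert Kepler's third law: a = (GM · T² / (4π²))^(1/3).
Substituting T = 355277 s and GM = 2.002e+19 m³/s²:
a = (2.002e+19 · (355277)² / (4π²))^(1/3) m
a ≈ 4e+09 m = 4 Gm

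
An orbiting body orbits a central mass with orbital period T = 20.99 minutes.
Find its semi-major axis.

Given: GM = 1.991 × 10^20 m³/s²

Convert to SI: T = 20.99 minutes = 1259.4 s.
Invert Kepler's third law: a = (GM · T² / (4π²))^(1/3).
Substituting T = 1259.4 s and GM = 1.991e+20 m³/s²:
a = (1.991e+20 · (1259.4)² / (4π²))^(1/3) m
a ≈ 2e+08 m = 200 Mm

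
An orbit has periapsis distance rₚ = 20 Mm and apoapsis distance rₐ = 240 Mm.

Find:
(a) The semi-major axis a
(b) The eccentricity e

Convert to SI: rₚ = 20 Mm = 2e+07 m; rₐ = 240 Mm = 2.4e+08 m.
(a) a = (rₚ + rₐ) / 2 = (2e+07 + 2.4e+08) / 2 ≈ 1.3e+08 m = 130 Mm.
(b) e = (rₐ − rₚ) / (rₐ + rₚ) = (2.4e+08 − 2e+07) / (2.4e+08 + 2e+07) ≈ 0.8462.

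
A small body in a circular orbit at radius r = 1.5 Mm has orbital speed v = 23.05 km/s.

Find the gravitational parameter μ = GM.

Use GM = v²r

Convert to SI: r = 1.5 Mm = 1.5e+06 m; v = 23.05 km/s = 23050 m/s.
For a circular orbit v² = GM/r, so GM = v² · r.
GM = (23050)² · 1.5e+06 m³/s² ≈ 7.97e+14 m³/s² = 7.97 × 10^14 m³/s².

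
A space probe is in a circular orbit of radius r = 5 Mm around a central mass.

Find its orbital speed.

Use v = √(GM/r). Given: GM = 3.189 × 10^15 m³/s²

Convert to SI: r = 5 Mm = 5e+06 m.
For a circular orbit, gravity supplies the centripetal force, so v = √(GM / r).
v = √(3.189e+15 / 5e+06) m/s ≈ 2.525e+04 m/s = 25.25 km/s.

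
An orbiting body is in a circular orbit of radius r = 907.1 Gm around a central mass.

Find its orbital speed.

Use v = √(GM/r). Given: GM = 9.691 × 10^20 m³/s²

Convert to SI: r = 907.1 Gm = 9.071e+11 m.
For a circular orbit, gravity supplies the centripetal force, so v = √(GM / r).
v = √(9.691e+20 / 9.071e+11) m/s ≈ 3.269e+04 m/s = 32.69 km/s.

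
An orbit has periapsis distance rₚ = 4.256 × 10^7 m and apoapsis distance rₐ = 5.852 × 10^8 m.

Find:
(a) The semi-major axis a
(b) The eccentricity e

(a) a = (rₚ + rₐ) / 2 = (4.256e+07 + 5.852e+08) / 2 ≈ 3.139e+08 m = 3.139 × 10^8 m.
(b) e = (rₐ − rₚ) / (rₐ + rₚ) = (5.852e+08 − 4.256e+07) / (5.852e+08 + 4.256e+07) ≈ 0.8644.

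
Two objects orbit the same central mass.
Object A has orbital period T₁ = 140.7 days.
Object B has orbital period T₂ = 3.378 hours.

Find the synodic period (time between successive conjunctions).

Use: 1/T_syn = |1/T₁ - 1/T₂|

Convert to SI: T₁ = 140.7 days = 1.21565e+07 s; T₂ = 3.378 hours = 12160.8 s.
T_syn = |T₁ · T₂ / (T₁ − T₂)|.
T_syn = |1.21565e+07 · 12160.8 / (1.21565e+07 − 12160.8)| s ≈ 1.217e+04 s = 3.381 hours.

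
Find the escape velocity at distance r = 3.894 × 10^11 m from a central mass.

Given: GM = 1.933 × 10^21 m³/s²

Escape velocity comes from setting total energy to zero: ½v² − GM/r = 0 ⇒ v_esc = √(2GM / r).
v_esc = √(2 · 1.933e+21 / 3.894e+11) m/s ≈ 9.964e+04 m/s = 99.64 km/s.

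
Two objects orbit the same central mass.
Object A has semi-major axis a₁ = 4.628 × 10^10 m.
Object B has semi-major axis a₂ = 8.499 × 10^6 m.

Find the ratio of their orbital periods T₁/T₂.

From Kepler's third law, (T₁/T₂)² = (a₁/a₂)³, so T₁/T₂ = (a₁/a₂)^(3/2).
a₁/a₂ = 4.628e+10 / 8.499e+06 = 5445.35.
T₁/T₂ = (5445.35)^(3/2) ≈ 4.018e+05.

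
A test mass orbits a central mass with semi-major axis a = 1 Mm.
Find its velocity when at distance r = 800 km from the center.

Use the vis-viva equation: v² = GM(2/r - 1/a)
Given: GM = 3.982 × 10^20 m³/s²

Convert to SI: a = 1 Mm = 1e+06 m; r = 800 km = 800000 m.
Vis-viva: v = √(GM · (2/r − 1/a)).
2/r − 1/a = 2/800000 − 1/1e+06 = 1.5e-06 m⁻¹.
v = √(3.982e+20 · 1.5e-06) m/s ≈ 2.444e+07 m/s = 2.444e+04 km/s.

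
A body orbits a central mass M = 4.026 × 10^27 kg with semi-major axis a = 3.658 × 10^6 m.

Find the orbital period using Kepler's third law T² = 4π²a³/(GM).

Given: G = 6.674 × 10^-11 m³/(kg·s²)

GM = G · M = 6.674e-11 · 4.026e+27 = 2.68695e+17 m³/s².
Kepler's third law: T = 2π √(a³ / GM).
Substituting a = 3.658e+06 m and GM = 2.68695e+17 m³/s²:
T = 2π √((3.658e+06)³ / 2.68695e+17) s
T ≈ 84.8 s = 1.413 minutes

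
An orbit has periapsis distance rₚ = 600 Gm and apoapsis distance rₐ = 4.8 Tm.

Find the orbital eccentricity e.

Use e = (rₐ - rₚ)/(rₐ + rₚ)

Convert to SI: rₚ = 600 Gm = 6e+11 m; rₐ = 4.8 Tm = 4.8e+12 m.
e = (rₐ − rₚ) / (rₐ + rₚ).
e = (4.8e+12 − 6e+11) / (4.8e+12 + 6e+11) = 4.2e+12 / 5.4e+12 ≈ 0.7778.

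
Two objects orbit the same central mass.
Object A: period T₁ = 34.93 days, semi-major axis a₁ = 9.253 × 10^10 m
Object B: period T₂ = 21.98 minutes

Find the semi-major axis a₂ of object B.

Convert to SI: T₁ = 34.93 days = 3.01795e+06 s; T₂ = 21.98 minutes = 1318.8 s.
Kepler's third law: (T₁/T₂)² = (a₁/a₂)³ ⇒ a₂ = a₁ · (T₂/T₁)^(2/3).
T₂/T₁ = 1318.8 / 3.01795e+06 = 0.000436985.
a₂ = 9.253e+10 · (0.000436985)^(2/3) m ≈ 5.328e+08 m = 5.328 × 10^8 m.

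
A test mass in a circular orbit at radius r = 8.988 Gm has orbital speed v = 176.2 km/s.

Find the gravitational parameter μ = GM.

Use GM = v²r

Convert to SI: r = 8.988 Gm = 8.988e+09 m; v = 176.2 km/s = 176200 m/s.
For a circular orbit v² = GM/r, so GM = v² · r.
GM = (176200)² · 8.988e+09 m³/s² ≈ 2.79e+20 m³/s² = 2.79 × 10^20 m³/s².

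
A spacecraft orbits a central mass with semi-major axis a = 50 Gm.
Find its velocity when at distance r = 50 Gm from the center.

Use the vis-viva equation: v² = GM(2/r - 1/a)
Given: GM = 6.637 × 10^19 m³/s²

Convert to SI: a = 50 Gm = 5e+10 m; r = 50 Gm = 5e+10 m.
Vis-viva: v = √(GM · (2/r − 1/a)).
2/r − 1/a = 2/5e+10 − 1/5e+10 = 2e-11 m⁻¹.
v = √(6.637e+19 · 2e-11) m/s ≈ 3.643e+04 m/s = 36.43 km/s.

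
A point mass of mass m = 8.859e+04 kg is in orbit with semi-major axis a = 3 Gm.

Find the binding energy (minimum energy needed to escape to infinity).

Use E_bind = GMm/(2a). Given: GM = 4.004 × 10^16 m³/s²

Convert to SI: a = 3 Gm = 3e+09 m.
Total orbital energy is E = −GMm/(2a); binding energy is E_bind = −E = GMm/(2a).
E_bind = 4.004e+16 · 8.859e+04 / (2 · 3e+09) J ≈ 5.912e+11 J = 591.2 GJ.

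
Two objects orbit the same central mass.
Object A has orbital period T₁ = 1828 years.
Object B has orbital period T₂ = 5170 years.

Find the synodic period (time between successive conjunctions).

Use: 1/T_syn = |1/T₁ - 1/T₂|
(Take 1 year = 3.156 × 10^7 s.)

Convert to SI: T₁ = 1828 years = 5.76917e+10 s; T₂ = 5170 years = 1.63165e+11 s.
T_syn = |T₁ · T₂ / (T₁ − T₂)|.
T_syn = |5.76917e+10 · 1.63165e+11 / (5.76917e+10 − 1.63165e+11)| s ≈ 8.925e+10 s = 2828 years.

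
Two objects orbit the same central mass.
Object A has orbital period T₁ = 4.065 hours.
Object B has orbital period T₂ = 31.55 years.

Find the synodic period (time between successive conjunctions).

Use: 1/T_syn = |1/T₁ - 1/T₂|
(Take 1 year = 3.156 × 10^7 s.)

Convert to SI: T₁ = 4.065 hours = 14634 s; T₂ = 31.55 years = 9.95718e+08 s.
T_syn = |T₁ · T₂ / (T₁ − T₂)|.
T_syn = |14634 · 9.95718e+08 / (14634 − 9.95718e+08)| s ≈ 1.463e+04 s = 4.065 hours.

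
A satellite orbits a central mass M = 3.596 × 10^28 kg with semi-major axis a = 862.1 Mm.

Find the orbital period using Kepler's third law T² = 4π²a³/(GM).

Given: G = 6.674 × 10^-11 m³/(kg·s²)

Convert to SI: a = 862.1 Mm = 8.621e+08 m.
GM = G · M = 6.674e-11 · 3.596e+28 = 2.39997e+18 m³/s².
Kepler's third law: T = 2π √(a³ / GM).
Substituting a = 8.621e+08 m and GM = 2.39997e+18 m³/s²:
T = 2π √((8.621e+08)³ / 2.39997e+18) s
T ≈ 1.027e+05 s = 1.188 days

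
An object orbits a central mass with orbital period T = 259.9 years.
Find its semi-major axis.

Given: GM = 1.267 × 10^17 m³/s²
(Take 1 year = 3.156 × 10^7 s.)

Convert to SI: T = 259.9 years = 8.20244e+09 s.
Invert Kepler's third law: a = (GM · T² / (4π²))^(1/3).
Substituting T = 8.20244e+09 s and GM = 1.267e+17 m³/s²:
a = (1.267e+17 · (8.20244e+09)² / (4π²))^(1/3) m
a ≈ 5.999e+11 m = 599.9 Gm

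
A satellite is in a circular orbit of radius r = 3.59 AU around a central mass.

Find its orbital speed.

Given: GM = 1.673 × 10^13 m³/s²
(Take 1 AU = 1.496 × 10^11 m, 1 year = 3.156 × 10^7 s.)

Convert to SI: r = 3.59 AU = 5.37064e+11 m.
For a circular orbit, gravity supplies the centripetal force, so v = √(GM / r).
v = √(1.673e+13 / 5.37064e+11) m/s ≈ 5.581 m/s = 0.001177 AU/year.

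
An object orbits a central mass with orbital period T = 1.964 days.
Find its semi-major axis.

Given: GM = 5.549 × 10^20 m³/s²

Convert to SI: T = 1.964 days = 169690 s.
Invert Kepler's third law: a = (GM · T² / (4π²))^(1/3).
Substituting T = 169690 s and GM = 5.549e+20 m³/s²:
a = (5.549e+20 · (169690)² / (4π²))^(1/3) m
a ≈ 7.397e+09 m = 7.397 Gm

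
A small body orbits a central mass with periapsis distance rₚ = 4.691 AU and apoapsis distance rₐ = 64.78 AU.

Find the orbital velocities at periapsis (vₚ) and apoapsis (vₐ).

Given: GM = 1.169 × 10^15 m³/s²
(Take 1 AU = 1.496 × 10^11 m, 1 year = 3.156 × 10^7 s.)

Convert to SI: rₚ = 4.691 AU = 7.01774e+11 m; rₐ = 64.78 AU = 9.69109e+12 m.
Use the vis-viva equation v² = GM(2/r − 1/a) with a = (rₚ + rₐ)/2 = (7.01774e+11 + 9.69109e+12)/2 = 5.19643e+12 m.
vₚ = √(GM · (2/rₚ − 1/a)) = √(1.169e+15 · (2/7.01774e+11 − 1/5.19643e+12)) m/s ≈ 55.74 m/s = 0.01176 AU/year.
vₐ = √(GM · (2/rₐ − 1/a)) = √(1.169e+15 · (2/9.69109e+12 − 1/5.19643e+12)) m/s ≈ 4.036 m/s = 0.0008515 AU/year.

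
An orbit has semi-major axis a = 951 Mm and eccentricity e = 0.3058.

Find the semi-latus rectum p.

Convert to SI: a = 951 Mm = 9.51e+08 m.
p = a (1 − e²).
p = 9.51e+08 · (1 − (0.3058)²) = 9.51e+08 · 0.906486 ≈ 8.621e+08 m = 862.1 Mm.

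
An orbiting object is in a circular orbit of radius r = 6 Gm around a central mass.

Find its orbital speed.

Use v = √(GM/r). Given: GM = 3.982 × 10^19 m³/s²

Convert to SI: r = 6 Gm = 6e+09 m.
For a circular orbit, gravity supplies the centripetal force, so v = √(GM / r).
v = √(3.982e+19 / 6e+09) m/s ≈ 8.147e+04 m/s = 81.47 km/s.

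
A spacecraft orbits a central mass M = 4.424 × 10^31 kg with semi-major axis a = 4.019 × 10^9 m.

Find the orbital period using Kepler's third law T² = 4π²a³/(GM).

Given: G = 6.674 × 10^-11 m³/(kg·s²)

GM = G · M = 6.674e-11 · 4.424e+31 = 2.95258e+21 m³/s².
Kepler's third law: T = 2π √(a³ / GM).
Substituting a = 4.019e+09 m and GM = 2.95258e+21 m³/s²:
T = 2π √((4.019e+09)³ / 2.95258e+21) s
T ≈ 2.946e+04 s = 8.184 hours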